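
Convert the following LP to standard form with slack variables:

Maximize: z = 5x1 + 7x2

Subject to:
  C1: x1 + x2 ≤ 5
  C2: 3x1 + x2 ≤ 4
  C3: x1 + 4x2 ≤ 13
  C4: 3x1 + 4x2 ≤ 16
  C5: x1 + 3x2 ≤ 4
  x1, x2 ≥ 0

max z = 5x1 + 7x2

s.t.
  x1 + x2 + s1 = 5
  3x1 + x2 + s2 = 4
  x1 + 4x2 + s3 = 13
  3x1 + 4x2 + s4 = 16
  x1 + 3x2 + s5 = 4
  x1, x2, s1, s2, s3, s4, s5 ≥ 0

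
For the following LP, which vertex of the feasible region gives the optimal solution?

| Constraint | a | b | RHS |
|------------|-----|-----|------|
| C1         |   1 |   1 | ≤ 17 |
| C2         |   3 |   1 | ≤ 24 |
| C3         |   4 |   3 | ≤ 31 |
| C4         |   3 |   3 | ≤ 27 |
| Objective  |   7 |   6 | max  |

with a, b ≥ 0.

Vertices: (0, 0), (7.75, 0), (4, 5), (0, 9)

Evaluate the objective at each vertex of the feasible region:
  z(0, 0) = 0
  z(7.75, 0) = 54.25
  z(4, 5) = 58  ←
  z(0, 9) = 54
The maximum is at a = 4, b = 5.

(4, 5)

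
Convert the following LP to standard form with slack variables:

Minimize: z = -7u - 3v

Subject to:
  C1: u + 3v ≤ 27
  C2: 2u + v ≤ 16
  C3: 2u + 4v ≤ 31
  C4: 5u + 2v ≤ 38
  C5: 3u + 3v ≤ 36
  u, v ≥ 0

min z = -7u - 3v

s.t.
  u + 3v + s1 = 27
  2u + v + s2 = 16
  2u + 4v + s3 = 31
  5u + 2v + s4 = 38
  3u + 3v + s5 = 36
  u, v, s1, s2, s3, s4, s5 ≥ 0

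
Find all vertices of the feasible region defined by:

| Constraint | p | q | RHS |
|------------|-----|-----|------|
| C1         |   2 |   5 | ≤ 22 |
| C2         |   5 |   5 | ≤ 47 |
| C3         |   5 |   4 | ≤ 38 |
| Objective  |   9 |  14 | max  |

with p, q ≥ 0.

(0, 0), (7.6, 0), (6, 2), (0, 4.4)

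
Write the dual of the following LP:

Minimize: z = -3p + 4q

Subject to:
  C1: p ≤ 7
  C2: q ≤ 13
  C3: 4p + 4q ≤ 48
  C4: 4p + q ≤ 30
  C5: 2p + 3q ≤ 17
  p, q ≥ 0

Primal min cᵀx s.t. Ax ≤ b, x ≥ 0  →  Dual max −bᵀy s.t. Aᵀy ≥ −c, y ≥ 0.

Maximize: z = -7y1 - 13y2 - 48y3 - 30y4 - 17y5

Subject to:
  y1 + 4y3 + 4y4 + 2y5 ≥ 3
  y2 + 4y3 + y4 + 3y5 ≥ -4
  y1, y2, y3, y4, y5 ≥ 0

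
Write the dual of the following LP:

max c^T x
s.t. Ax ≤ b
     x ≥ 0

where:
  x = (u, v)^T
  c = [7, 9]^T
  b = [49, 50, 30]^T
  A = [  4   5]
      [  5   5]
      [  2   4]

Primal max cᵀx s.t. Ax ≤ b, x ≥ 0  →  Dual min bᵀy s.t. Aᵀy ≥ c, y ≥ 0.

Minimize: z = 49y1 + 50y2 + 30y3

Subject to:
  4y1 + 5y2 + 2y3 ≥ 7
  5y1 + 5y2 + 4y3 ≥ 9
  y1, y2, y3 ≥ 0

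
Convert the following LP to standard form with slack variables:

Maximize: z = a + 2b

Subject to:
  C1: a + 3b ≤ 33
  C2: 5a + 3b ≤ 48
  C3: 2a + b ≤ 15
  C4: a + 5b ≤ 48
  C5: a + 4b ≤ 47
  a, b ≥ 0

max z = a + 2b

s.t.
  a + 3b + s1 = 33
  5a + 3b + s2 = 48
  2a + b + s3 = 15
  a + 5b + s4 = 48
  a + 4b + s5 = 47
  a, b, s1, s2, s3, s4, s5 ≥ 0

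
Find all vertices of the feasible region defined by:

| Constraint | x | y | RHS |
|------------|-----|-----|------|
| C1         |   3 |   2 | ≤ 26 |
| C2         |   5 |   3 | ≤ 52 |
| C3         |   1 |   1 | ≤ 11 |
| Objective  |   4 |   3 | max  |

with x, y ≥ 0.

(0, 0), (8.667, 0), (4, 7), (0, 11)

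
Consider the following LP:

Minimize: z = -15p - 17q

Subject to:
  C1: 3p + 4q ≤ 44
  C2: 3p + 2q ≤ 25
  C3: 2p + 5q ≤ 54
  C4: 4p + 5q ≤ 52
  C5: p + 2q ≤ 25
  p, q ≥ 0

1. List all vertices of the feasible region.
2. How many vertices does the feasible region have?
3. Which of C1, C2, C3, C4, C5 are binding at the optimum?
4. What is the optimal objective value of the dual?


1. (0, 0), (8.333, 0), (3, 8), (0, 10.4)
2. 4
3. C2, C4
4. -181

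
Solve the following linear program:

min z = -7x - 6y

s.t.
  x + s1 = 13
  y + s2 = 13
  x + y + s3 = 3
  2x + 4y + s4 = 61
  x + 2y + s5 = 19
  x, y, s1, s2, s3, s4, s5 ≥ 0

Evaluate the objective at each vertex of the feasible region:
  z(0, 0) = 0
  z(3, 0) = -21  ←
  z(0, 3) = -18
The minimum is at x = 3, y = 0.

x = 3, y = 0, z = -21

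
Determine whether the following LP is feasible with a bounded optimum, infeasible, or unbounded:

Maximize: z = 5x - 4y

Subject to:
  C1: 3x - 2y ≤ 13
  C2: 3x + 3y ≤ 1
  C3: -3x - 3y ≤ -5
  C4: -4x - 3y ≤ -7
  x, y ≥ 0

Infeasible (no feasible solution exists)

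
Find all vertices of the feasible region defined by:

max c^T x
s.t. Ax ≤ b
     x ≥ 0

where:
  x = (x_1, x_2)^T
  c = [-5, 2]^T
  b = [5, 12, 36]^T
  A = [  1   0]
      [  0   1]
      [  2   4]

(0, 0), (5, 0), (5, 6.5), (0, 9)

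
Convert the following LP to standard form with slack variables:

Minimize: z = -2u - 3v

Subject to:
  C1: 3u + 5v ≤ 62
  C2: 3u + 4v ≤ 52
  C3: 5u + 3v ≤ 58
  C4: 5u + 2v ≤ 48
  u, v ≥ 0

min z = -2u - 3v

s.t.
  3u + 5v + s1 = 62
  3u + 4v + s2 = 52
  5u + 3v + s3 = 58
  5u + 2v + s4 = 48
  u, v, s1, s2, s3, s4 ≥ 0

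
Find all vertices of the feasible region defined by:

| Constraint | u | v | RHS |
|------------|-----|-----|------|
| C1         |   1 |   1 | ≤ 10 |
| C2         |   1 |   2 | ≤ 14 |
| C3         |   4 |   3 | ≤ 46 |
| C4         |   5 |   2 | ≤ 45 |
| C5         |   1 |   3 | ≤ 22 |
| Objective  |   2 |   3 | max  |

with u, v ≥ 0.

(0, 0), (9, 0), (8.333, 1.667), (6, 4), (0, 7)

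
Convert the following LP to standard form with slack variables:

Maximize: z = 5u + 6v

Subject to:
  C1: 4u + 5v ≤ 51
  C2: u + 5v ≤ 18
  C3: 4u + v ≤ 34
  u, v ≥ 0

max z = 5u + 6v

s.t.
  4u + 5v + s1 = 51
  u + 5v + s2 = 18
  4u + v + s3 = 34
  u, v, s1, s2, s3 ≥ 0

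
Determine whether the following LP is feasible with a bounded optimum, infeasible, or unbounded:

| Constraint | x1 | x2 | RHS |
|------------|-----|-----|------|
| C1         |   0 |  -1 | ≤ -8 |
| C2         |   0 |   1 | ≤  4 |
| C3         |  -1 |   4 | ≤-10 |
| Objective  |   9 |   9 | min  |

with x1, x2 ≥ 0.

Infeasible (no feasible solution exists)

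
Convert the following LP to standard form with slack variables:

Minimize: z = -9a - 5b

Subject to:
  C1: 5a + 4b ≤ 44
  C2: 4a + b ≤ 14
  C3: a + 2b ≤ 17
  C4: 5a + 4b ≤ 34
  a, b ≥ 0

min z = -9a - 5b

s.t.
  5a + 4b + s1 = 44
  4a + b + s2 = 14
  a + 2b + s3 = 17
  5a + 4b + s4 = 34
  a, b, s1, s2, s3, s4 ≥ 0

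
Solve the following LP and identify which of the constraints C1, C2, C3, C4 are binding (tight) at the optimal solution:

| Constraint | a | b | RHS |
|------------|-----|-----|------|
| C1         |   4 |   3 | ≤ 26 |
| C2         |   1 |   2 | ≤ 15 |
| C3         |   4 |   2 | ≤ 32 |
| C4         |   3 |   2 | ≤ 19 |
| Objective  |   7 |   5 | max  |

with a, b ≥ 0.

At a = 5, b = 2, compute slack b - a·x for each constraint:
  C1: 26 − 26 = 0  (binding)
  C2: 15 − 9 = 6  (slack)
  C3: 32 − 24 = 8  (slack)
  C4: 19 − 19 = 0  (binding)

Optimal: a = 5, b = 2
Binding: C1, C4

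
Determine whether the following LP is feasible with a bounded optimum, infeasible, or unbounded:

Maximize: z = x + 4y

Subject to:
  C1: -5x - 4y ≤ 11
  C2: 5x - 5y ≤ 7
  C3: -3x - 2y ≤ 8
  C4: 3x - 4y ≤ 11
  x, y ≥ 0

Unbounded (objective can increase without bound)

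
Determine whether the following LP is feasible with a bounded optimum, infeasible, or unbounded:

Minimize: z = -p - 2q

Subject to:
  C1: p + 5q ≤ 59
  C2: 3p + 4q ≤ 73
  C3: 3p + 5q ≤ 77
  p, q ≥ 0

Feasible with a bounded optimal solution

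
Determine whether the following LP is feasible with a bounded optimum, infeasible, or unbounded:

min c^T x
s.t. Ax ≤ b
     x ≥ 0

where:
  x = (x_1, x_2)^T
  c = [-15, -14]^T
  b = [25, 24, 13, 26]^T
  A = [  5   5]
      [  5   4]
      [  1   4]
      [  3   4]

Feasible with a bounded optimal solution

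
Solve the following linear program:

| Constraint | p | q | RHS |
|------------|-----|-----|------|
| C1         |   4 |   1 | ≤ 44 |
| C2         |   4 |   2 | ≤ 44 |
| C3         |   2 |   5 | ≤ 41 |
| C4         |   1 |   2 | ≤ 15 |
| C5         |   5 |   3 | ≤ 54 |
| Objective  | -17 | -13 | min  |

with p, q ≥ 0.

Evaluate the objective at each vertex of the feasible region:
  z(0, 0) = 0
  z(10.8, 0) = -183.6
  z(9, 3) = -192  ←
  z(0, 7.5) = -97.5
The minimum is at p = 9, q = 3.

p = 9, q = 3, z = -192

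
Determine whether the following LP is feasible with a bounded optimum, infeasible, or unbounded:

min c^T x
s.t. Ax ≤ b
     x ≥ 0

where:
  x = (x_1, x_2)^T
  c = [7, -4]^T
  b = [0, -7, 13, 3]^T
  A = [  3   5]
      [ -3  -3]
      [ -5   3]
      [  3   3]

Infeasible (no feasible solution exists)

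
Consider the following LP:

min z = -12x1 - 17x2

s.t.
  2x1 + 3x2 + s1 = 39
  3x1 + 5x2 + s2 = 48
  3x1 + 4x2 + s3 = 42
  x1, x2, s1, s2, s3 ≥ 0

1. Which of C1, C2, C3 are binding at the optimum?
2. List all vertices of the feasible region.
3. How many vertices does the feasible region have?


1. C2, C3
2. (0, 0), (14, 0), (6, 6), (0, 9.6)
3. 4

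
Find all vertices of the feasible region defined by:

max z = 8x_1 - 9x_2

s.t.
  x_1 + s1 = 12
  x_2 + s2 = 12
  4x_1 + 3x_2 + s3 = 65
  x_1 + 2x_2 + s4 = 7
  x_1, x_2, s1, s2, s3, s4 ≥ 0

(0, 0), (7, 0), (0, 3.5)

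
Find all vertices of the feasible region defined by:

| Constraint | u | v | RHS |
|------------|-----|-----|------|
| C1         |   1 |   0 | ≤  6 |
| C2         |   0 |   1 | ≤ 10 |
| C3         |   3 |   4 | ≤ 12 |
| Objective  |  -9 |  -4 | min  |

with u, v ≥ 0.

(0, 0), (4, 0), (0, 3)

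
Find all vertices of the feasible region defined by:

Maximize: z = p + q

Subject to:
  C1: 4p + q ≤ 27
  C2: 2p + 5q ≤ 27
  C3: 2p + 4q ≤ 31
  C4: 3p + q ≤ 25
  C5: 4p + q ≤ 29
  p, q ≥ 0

(0, 0), (6.75, 0), (6, 3), (0, 5.4)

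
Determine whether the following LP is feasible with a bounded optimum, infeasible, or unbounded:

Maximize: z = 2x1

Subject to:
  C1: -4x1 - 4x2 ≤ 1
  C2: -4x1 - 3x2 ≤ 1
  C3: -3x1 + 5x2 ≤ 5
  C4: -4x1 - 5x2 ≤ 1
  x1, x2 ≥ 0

Unbounded (objective can increase without bound)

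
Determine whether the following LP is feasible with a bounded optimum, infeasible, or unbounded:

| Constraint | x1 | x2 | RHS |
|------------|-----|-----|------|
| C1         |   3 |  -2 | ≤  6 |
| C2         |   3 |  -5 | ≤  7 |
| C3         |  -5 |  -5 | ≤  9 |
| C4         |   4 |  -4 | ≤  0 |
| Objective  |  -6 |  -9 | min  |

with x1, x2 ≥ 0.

Unbounded (objective can decrease without bound)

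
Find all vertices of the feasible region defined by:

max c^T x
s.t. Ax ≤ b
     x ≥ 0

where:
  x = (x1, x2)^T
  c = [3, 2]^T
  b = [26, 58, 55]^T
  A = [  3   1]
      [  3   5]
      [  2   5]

(0, 0), (8.667, 0), (6, 8), (3, 9.8), (0, 11)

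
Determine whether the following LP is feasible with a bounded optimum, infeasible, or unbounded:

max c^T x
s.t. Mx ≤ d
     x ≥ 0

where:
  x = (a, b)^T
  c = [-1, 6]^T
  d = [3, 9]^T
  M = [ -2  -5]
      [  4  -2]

Unbounded (objective can increase without bound)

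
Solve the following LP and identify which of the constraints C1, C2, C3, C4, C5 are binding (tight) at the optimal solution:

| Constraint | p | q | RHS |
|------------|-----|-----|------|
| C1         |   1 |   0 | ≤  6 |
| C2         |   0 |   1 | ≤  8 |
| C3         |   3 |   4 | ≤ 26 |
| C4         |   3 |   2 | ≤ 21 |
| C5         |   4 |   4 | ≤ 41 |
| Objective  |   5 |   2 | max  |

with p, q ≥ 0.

At p = 6, q = 1.5, compute slack b - a·x for each constraint:
  C1: 6 − 6 = 0  (binding)
  C2: 8 − 1.5 = 6.5  (slack)
  C3: 26 − 24 = 2  (slack)
  C4: 21 − 21 = 0  (binding)
  C5: 41 − 30 = 11  (slack)

Optimal: p = 6, q = 1.5
Binding: C1, C4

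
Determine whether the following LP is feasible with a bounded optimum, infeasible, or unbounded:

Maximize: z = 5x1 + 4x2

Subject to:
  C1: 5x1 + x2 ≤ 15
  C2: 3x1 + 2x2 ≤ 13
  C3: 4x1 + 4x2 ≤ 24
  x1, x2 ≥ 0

Feasible with a bounded optimal solution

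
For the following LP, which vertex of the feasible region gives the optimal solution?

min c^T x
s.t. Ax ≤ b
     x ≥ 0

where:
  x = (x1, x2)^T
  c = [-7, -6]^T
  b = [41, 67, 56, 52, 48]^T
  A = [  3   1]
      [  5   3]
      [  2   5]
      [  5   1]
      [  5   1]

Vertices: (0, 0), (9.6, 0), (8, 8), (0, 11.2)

Evaluate the objective at each vertex of the feasible region:
  z(0, 0) = 0
  z(9.6, 0) = -67.2
  z(8, 8) = -104  ←
  z(0, 11.2) = -67.2
The minimum is at x1 = 8, x2 = 8.

(8, 8)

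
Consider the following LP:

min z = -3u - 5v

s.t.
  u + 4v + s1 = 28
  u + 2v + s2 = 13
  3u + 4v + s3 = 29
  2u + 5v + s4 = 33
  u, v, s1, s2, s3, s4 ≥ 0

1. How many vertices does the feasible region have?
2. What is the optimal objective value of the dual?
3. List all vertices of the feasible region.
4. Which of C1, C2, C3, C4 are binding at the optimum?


1. 4
2. -34
3. (0, 0), (9.667, 0), (3, 5), (0, 6.5)
4. C2, C3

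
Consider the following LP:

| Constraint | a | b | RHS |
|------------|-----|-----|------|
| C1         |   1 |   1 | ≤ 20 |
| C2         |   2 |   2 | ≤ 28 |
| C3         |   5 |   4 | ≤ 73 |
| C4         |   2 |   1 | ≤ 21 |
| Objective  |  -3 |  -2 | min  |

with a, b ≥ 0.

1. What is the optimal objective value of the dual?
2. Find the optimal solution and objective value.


1. -35
2. a = 7, b = 7, z = -35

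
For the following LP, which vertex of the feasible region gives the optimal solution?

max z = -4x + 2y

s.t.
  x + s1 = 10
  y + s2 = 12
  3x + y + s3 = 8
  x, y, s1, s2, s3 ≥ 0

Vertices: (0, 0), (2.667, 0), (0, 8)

Evaluate the objective at each vertex of the feasible region:
  z(0, 0) = 0
  z(2.667, 0) = -10.67
  z(0, 8) = 16  ←
The maximum is at x = 0, y = 8.

(0, 8)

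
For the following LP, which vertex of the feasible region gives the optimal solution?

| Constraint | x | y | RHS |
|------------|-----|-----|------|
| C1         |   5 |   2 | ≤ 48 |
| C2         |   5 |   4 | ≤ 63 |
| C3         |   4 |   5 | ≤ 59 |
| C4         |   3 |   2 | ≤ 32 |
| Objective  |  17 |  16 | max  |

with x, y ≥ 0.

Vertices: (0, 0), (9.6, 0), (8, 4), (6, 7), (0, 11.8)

Evaluate the objective at each vertex of the feasible region:
  z(0, 0) = 0
  z(9.6, 0) = 163.2
  z(8, 4) = 200
  z(6, 7) = 214  ←
  z(0, 11.8) = 188.8
The maximum is at x = 6, y = 7.

(6, 7)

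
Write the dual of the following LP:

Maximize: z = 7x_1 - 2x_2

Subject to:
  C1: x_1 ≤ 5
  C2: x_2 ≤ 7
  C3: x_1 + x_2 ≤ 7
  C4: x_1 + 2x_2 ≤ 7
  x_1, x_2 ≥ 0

Primal max cᵀx s.t. Ax ≤ b, x ≥ 0  →  Dual min bᵀy s.t. Aᵀy ≥ c, y ≥ 0.

Minimize: z = 5y1 + 7y2 + 7y3 + 7y4

Subject to:
  y1 + y3 + y4 ≥ 7
  y2 + y3 + 2y4 ≥ -2
  y1, y2, y3, y4 ≥ 0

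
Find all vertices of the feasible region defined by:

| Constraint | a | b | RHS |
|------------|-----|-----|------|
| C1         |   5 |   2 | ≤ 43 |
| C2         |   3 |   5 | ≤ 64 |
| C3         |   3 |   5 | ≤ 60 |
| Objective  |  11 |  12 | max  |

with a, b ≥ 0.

(0, 0), (8.6, 0), (5, 9), (0, 12)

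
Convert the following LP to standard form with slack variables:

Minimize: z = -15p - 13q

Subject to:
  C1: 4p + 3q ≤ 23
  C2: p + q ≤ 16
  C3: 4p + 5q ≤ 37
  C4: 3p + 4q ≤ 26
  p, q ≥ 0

min z = -15p - 13q

s.t.
  4p + 3q + s1 = 23
  p + q + s2 = 16
  4p + 5q + s3 = 37
  3p + 4q + s4 = 26
  p, q, s1, s2, s3, s4 ≥ 0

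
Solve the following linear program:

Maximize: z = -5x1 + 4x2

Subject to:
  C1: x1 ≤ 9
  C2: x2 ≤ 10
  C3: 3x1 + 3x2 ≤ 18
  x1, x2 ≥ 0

Evaluate the objective at each vertex of the feasible region:
  z(0, 0) = 0
  z(6, 0) = -30
  z(0, 6) = 24  ←
The maximum is at x1 = 0, x2 = 6.

x1 = 0, x2 = 6, z = 24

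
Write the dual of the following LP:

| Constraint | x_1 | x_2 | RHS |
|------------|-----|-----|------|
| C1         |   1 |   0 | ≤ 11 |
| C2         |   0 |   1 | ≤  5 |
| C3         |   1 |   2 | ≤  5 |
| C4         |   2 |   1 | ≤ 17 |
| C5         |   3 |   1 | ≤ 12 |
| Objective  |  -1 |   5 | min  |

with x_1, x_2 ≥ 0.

Primal min cᵀx s.t. Ax ≤ b, x ≥ 0  →  Dual max −bᵀy s.t. Aᵀy ≥ −c, y ≥ 0.

Maximize: z = -11y1 - 5y2 - 5y3 - 17y4 - 12y5

Subject to:
  y1 + y3 + 2y4 + 3y5 ≥ 1
  y2 + 2y3 + y4 + y5 ≥ -5
  y1, y2, y3, y4, y5 ≥ 0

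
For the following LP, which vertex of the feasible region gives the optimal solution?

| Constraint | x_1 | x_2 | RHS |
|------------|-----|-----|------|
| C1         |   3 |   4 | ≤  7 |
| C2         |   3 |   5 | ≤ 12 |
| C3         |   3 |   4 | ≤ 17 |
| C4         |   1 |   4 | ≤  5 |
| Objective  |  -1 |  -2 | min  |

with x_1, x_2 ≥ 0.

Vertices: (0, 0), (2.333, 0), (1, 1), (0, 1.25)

Evaluate the objective at each vertex of the feasible region:
  z(0, 0) = 0
  z(2.333, 0) = -2.333
  z(1, 1) = -3  ←
  z(0, 1.25) = -2.5
The minimum is at x_1 = 1, x_2 = 1.

(1, 1)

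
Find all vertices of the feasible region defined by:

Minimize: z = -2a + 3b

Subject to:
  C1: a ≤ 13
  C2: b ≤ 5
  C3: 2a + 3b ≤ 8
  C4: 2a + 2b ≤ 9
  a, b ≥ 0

(0, 0), (4, 0), (0, 2.667)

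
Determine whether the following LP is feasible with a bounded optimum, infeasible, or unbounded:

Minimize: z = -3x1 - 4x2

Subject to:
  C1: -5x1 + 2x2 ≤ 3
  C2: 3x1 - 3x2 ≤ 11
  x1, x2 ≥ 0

Unbounded (objective can decrease without bound)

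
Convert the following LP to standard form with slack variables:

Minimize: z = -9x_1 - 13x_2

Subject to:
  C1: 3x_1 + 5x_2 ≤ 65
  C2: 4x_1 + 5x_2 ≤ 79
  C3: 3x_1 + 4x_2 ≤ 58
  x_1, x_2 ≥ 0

min z = -9x_1 - 13x_2

s.t.
  3x_1 + 5x_2 + s1 = 65
  4x_1 + 5x_2 + s2 = 79
  3x_1 + 4x_2 + s3 = 58
  x_1, x_2, s1, s2, s3 ≥ 0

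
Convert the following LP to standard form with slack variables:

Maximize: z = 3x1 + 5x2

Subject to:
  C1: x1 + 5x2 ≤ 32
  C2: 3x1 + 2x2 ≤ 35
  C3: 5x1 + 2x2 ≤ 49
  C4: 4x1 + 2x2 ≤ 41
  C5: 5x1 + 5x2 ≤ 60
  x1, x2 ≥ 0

max z = 3x1 + 5x2

s.t.
  x1 + 5x2 + s1 = 32
  3x1 + 2x2 + s2 = 35
  5x1 + 2x2 + s3 = 49
  4x1 + 2x2 + s4 = 41
  5x1 + 5x2 + s5 = 60
  x1, x2, s1, s2, s3, s4, s5 ≥ 0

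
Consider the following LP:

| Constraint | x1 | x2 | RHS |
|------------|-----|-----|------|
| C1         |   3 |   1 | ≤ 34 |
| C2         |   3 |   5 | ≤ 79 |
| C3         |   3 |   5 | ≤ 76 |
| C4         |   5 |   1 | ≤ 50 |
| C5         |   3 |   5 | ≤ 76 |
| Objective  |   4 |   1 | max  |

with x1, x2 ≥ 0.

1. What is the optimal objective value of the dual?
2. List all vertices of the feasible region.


1. 42
2. (0, 0), (10, 0), (8, 10), (7.833, 10.5), (0, 15.2)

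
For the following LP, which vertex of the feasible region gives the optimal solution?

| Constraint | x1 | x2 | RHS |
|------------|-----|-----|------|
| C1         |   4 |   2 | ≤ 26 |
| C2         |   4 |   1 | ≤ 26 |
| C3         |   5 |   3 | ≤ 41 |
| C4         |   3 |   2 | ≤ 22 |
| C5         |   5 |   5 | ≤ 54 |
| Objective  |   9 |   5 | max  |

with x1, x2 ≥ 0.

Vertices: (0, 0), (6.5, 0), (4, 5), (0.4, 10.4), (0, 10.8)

Evaluate the objective at each vertex of the feasible region:
  z(0, 0) = 0
  z(6.5, 0) = 58.5
  z(4, 5) = 61  ←
  z(0.4, 10.4) = 55.6
  z(0, 10.8) = 54
The maximum is at x1 = 4, x2 = 5.

(4, 5)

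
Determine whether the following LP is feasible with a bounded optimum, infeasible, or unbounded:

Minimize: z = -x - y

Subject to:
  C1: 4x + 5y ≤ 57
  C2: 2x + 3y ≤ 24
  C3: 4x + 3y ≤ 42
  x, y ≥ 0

Feasible with a bounded optimal solution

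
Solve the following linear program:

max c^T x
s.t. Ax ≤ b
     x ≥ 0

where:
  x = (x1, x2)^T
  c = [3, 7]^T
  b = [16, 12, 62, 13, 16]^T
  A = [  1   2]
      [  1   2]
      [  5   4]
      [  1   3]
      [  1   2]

Evaluate the objective at each vertex of the feasible region:
  z(0, 0) = 0
  z(12, 0) = 36
  z(10, 1) = 37  ←
  z(0, 4.333) = 30.33
The maximum is at x1 = 10, x2 = 1.

x1 = 10, x2 = 1, z = 37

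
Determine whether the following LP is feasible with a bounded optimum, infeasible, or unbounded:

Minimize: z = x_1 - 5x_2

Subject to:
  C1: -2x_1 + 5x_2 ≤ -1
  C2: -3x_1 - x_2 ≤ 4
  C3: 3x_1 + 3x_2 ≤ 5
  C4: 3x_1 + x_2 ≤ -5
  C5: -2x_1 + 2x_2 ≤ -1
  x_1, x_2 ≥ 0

Infeasible (no feasible solution exists)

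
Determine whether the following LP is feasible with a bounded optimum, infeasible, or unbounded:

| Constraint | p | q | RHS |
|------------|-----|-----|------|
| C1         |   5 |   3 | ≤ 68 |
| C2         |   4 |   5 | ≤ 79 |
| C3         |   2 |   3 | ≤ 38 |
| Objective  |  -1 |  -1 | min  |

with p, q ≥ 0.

Feasible with a bounded optimal solution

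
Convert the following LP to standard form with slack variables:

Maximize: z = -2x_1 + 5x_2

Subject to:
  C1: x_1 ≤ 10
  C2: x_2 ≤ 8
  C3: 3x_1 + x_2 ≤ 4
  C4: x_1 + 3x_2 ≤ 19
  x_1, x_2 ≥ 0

max z = -2x_1 + 5x_2

s.t.
  x_1 + s1 = 10
  x_2 + s2 = 8
  3x_1 + x_2 + s3 = 4
  x_1 + 3x_2 + s4 = 19
  x_1, x_2, s1, s2, s3, s4 ≥ 0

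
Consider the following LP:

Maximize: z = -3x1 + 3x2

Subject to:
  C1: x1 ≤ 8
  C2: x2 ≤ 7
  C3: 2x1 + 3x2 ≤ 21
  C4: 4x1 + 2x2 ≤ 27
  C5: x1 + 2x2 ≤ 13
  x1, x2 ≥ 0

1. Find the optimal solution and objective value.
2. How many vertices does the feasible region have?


1. x1 = 0, x2 = 6.5, z = 19.5
2. 5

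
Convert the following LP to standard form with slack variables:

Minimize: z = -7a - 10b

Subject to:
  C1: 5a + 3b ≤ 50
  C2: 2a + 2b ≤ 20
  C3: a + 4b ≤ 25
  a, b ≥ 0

min z = -7a - 10b

s.t.
  5a + 3b + s1 = 50
  2a + 2b + s2 = 20
  a + 4b + s3 = 25
  a, b, s1, s2, s3 ≥ 0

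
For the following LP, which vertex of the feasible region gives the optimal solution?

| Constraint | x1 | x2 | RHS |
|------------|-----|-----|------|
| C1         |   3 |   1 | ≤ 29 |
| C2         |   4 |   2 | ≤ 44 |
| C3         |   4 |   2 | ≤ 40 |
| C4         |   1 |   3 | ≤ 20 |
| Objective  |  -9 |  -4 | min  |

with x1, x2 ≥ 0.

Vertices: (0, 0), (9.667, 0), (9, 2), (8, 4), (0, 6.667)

Evaluate the objective at each vertex of the feasible region:
  z(0, 0) = 0
  z(9.667, 0) = -87
  z(9, 2) = -89  ←
  z(8, 4) = -88
  z(0, 6.667) = -26.67
The minimum is at x1 = 9, x2 = 2.

(9, 2)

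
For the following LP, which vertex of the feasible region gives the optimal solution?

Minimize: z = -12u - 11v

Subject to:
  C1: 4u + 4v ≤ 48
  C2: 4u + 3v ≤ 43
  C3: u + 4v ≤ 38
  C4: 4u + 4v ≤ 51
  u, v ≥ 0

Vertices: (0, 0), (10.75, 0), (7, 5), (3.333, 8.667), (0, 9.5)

Evaluate the objective at each vertex of the feasible region:
  z(0, 0) = 0
  z(10.75, 0) = -129
  z(7, 5) = -139  ←
  z(3.333, 8.667) = -135.3
  z(0, 9.5) = -104.5
The minimum is at u = 7, v = 5.

(7, 5)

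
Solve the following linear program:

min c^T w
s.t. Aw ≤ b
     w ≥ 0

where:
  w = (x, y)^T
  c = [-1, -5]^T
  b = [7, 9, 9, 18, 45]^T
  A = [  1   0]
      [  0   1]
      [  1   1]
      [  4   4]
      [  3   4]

Evaluate the objective at each vertex of the feasible region:
  z(0, 0) = 0
  z(4.5, 0) = -4.5
  z(0, 4.5) = -22.5  ←
The minimum is at x = 0, y = 4.5.

x = 0, y = 4.5, z = -22.5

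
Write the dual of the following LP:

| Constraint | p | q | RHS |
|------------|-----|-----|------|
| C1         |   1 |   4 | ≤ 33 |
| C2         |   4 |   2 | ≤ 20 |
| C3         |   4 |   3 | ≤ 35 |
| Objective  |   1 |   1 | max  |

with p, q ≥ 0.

Primal max cᵀx s.t. Ax ≤ b, x ≥ 0  →  Dual min bᵀy s.t. Aᵀy ≥ c, y ≥ 0.

Minimize: z = 33y1 + 20y2 + 35y3

Subject to:
  y1 + 4y2 + 4y3 ≥ 1
  4y1 + 2y2 + 3y3 ≥ 1
  y1, y2, y3 ≥ 0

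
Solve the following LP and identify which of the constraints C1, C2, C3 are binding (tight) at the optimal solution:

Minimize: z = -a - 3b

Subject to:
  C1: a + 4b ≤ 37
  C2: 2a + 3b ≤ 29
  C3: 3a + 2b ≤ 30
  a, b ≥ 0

At a = 1, b = 9, compute slack b - a·x for each constraint:
  C1: 37 − 37 = 0  (binding)
  C2: 29 − 29 = 0  (binding)
  C3: 30 − 21 = 9  (slack)

Optimal: a = 1, b = 9
Binding: C1, C2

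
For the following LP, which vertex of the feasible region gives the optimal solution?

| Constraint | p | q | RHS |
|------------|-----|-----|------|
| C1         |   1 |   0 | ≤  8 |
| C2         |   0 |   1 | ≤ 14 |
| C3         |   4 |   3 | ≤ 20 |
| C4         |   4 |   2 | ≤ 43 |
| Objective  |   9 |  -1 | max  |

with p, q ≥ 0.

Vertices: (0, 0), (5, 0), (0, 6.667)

Evaluate the objective at each vertex of the feasible region:
  z(0, 0) = 0
  z(5, 0) = 45  ←
  z(0, 6.667) = -6.667
The maximum is at p = 5, q = 0.

(5, 0)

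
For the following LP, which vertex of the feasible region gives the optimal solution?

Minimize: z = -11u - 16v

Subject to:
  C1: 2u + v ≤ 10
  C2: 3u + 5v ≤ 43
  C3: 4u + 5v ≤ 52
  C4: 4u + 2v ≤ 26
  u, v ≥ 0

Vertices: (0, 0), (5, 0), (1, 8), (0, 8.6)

Evaluate the objective at each vertex of the feasible region:
  z(0, 0) = 0
  z(5, 0) = -55
  z(1, 8) = -139  ←
  z(0, 8.6) = -137.6
The minimum is at u = 1, v = 8.

(1, 8)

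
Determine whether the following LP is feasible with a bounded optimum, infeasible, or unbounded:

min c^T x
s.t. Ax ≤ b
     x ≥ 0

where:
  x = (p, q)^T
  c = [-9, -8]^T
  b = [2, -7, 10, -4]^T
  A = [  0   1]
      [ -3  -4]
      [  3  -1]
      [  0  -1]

Infeasible (no feasible solution exists)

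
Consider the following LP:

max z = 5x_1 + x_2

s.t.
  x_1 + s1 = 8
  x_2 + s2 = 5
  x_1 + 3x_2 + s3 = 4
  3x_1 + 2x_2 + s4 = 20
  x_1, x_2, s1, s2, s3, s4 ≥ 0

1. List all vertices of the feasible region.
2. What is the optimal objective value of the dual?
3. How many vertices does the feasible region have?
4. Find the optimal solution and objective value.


1. (0, 0), (4, 0), (0, 1.333)
2. 20
3. 3
4. x_1 = 4, x_2 = 0, z = 20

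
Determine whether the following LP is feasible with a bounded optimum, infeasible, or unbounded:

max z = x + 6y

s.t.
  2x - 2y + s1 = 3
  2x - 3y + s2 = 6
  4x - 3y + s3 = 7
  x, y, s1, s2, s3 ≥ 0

Unbounded (objective can increase without bound)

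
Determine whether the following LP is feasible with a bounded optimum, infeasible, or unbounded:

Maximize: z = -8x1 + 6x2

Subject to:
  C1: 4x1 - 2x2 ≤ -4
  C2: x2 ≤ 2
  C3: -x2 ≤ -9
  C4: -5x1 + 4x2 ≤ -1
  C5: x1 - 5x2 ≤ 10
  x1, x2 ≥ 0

Infeasible (no feasible solution exists)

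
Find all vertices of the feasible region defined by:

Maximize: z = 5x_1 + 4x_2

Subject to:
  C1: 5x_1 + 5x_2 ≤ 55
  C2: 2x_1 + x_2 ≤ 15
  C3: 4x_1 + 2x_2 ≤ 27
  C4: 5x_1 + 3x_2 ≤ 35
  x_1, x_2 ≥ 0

(0, 0), (6.75, 0), (5.5, 2.5), (1, 10), (0, 11)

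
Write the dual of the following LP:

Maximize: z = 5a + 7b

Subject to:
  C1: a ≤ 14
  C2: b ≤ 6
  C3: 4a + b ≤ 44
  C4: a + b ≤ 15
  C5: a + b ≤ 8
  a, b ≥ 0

Primal max cᵀx s.t. Ax ≤ b, x ≥ 0  →  Dual min bᵀy s.t. Aᵀy ≥ c, y ≥ 0.

Minimize: z = 14y1 + 6y2 + 44y3 + 15y4 + 8y5

Subject to:
  y1 + 4y3 + y4 + y5 ≥ 5
  y2 + y3 + y4 + y5 ≥ 7
  y1, y2, y3, y4, y5 ≥ 0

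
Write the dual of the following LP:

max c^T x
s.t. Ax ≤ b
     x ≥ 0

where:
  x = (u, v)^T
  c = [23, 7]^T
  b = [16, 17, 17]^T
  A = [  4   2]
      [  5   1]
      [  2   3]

Primal max cᵀx s.t. Ax ≤ b, x ≥ 0  →  Dual min bᵀy s.t. Aᵀy ≥ c, y ≥ 0.

Minimize: z = 16y1 + 17y2 + 17y3

Subject to:
  4y1 + 5y2 + 2y3 ≥ 23
  2y1 + y2 + 3y3 ≥ 7
  y1, y2, y3 ≥ 0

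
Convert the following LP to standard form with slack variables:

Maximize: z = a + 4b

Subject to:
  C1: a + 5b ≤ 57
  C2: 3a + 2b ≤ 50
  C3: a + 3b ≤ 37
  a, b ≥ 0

max z = a + 4b

s.t.
  a + 5b + s1 = 57
  3a + 2b + s2 = 50
  a + 3b + s3 = 37
  a, b, s1, s2, s3 ≥ 0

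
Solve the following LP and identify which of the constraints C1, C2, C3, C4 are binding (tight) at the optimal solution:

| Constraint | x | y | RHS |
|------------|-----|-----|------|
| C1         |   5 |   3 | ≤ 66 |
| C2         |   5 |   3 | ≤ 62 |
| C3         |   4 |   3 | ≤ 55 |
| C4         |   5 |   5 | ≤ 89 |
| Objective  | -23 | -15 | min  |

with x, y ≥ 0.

At x = 7, y = 9, compute slack b - a·x for each constraint:
  C1: 66 − 62 = 4  (slack)
  C2: 62 − 62 = 0  (binding)
  C3: 55 − 55 = 0  (binding)
  C4: 89 − 80 = 9  (slack)

Optimal: x = 7, y = 9
Binding: C2, C3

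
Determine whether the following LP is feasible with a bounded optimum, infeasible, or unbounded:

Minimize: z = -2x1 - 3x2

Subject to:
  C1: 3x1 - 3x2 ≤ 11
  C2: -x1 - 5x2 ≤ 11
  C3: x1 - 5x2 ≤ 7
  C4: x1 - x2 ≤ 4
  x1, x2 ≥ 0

Unbounded (objective can decrease without bound)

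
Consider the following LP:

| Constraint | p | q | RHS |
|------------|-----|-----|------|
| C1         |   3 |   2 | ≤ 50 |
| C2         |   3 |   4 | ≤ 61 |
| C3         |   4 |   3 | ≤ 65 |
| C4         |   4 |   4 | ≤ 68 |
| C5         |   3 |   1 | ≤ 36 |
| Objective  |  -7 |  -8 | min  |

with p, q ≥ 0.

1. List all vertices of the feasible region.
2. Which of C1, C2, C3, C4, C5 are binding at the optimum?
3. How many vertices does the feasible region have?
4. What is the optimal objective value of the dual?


1. (0, 0), (12, 0), (9.5, 7.5), (7, 10), (0, 15.25)
2. C2, C4
3. 5
4. -129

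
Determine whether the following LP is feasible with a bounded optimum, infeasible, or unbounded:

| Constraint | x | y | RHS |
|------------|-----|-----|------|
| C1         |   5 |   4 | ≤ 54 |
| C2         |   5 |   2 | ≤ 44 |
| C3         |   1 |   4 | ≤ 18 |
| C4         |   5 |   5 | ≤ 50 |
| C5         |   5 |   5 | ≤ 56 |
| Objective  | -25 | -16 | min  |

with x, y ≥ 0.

Feasible with a bounded optimal solution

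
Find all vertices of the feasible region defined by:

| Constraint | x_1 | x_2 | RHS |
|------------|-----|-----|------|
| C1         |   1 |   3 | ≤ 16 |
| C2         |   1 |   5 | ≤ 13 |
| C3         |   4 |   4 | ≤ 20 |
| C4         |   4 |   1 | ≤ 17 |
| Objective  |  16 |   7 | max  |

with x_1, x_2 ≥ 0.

(0, 0), (4.25, 0), (4, 1), (3, 2), (0, 2.6)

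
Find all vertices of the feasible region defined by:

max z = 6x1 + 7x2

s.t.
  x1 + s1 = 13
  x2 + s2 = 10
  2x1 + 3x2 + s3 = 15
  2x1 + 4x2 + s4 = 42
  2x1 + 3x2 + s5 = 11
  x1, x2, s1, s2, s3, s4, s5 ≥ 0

(0, 0), (5.5, 0), (0, 3.667)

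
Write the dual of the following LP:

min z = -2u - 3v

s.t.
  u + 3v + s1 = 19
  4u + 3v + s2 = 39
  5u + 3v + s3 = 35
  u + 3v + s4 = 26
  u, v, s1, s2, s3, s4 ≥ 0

Primal min cᵀx s.t. Ax ≤ b, x ≥ 0  →  Dual max −bᵀy s.t. Aᵀy ≥ −c, y ≥ 0.

Maximize: z = -19y1 - 39y2 - 35y3 - 26y4

Subject to:
  y1 + 4y2 + 5y3 + y4 ≥ 2
  3y1 + 3y2 + 3y3 + 3y4 ≥ 3
  y1, y2, y3, y4 ≥ 0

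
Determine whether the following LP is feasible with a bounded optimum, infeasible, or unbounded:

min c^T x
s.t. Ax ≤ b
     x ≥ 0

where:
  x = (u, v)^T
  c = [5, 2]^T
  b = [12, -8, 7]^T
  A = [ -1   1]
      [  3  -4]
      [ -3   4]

Infeasible (no feasible solution exists)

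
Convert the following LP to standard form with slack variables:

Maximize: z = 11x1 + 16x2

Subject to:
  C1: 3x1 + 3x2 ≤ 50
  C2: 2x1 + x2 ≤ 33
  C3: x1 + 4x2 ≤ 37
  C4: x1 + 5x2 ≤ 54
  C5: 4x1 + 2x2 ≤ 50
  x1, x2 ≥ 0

max z = 11x1 + 16x2

s.t.
  3x1 + 3x2 + s1 = 50
  2x1 + x2 + s2 = 33
  x1 + 4x2 + s3 = 37
  x1 + 5x2 + s4 = 54
  4x1 + 2x2 + s5 = 50
  x1, x2, s1, s2, s3, s4, s5 ≥ 0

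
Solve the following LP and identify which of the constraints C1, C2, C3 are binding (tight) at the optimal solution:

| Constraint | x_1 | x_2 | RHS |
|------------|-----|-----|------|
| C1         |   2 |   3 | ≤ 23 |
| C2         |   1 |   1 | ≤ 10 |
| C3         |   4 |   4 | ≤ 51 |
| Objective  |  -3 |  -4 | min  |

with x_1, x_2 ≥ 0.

At x_1 = 7, x_2 = 3, compute slack b - a·x for each constraint:
  C1: 23 − 23 = 0  (binding)
  C2: 10 − 10 = 0  (binding)
  C3: 51 − 40 = 11  (slack)

Optimal: x_1 = 7, x_2 = 3
Binding: C1, C2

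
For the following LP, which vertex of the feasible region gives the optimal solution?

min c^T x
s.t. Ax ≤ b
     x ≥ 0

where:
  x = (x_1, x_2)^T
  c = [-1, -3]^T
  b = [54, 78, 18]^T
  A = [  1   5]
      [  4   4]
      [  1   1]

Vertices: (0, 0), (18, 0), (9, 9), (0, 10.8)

Evaluate the objective at each vertex of the feasible region:
  z(0, 0) = 0
  z(18, 0) = -18
  z(9, 9) = -36  ←
  z(0, 10.8) = -32.4
The minimum is at x_1 = 9, x_2 = 9.

(9, 9)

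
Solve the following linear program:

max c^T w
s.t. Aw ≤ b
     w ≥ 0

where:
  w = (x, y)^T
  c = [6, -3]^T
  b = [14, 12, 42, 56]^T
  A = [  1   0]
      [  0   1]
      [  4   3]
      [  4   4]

Evaluate the objective at each vertex of the feasible region:
  z(0, 0) = 0
  z(10.5, 0) = 63  ←
  z(1.5, 12) = -27
  z(0, 12) = -36
The maximum is at x = 10.5, y = 0.

x = 10.5, y = 0, z = 63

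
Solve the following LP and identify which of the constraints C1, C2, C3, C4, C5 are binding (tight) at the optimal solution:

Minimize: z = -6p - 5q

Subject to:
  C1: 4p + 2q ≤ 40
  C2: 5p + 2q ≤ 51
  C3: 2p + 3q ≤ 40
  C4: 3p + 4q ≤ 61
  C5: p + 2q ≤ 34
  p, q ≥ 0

At p = 5, q = 10, compute slack b - a·x for each constraint:
  C1: 40 − 40 = 0  (binding)
  C2: 51 − 45 = 6  (slack)
  C3: 40 − 40 = 0  (binding)
  C4: 61 − 55 = 6  (slack)
  C5: 34 − 25 = 9  (slack)

Optimal: p = 5, q = 10
Binding: C1, C3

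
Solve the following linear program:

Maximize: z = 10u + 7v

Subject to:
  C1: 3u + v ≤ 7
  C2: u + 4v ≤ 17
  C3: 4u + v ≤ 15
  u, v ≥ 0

Evaluate the objective at each vertex of the feasible region:
  z(0, 0) = 0
  z(2.333, 0) = 23.33
  z(1, 4) = 38  ←
  z(0, 4.25) = 29.75
The maximum is at u = 1, v = 4.

u = 1, v = 4, z = 38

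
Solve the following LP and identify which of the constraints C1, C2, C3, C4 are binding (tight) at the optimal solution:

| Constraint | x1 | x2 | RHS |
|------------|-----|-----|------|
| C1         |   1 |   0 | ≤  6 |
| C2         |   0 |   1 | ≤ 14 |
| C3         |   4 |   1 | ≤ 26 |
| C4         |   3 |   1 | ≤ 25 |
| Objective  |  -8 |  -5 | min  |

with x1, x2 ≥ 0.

At x1 = 3, x2 = 14, compute slack b - a·x for each constraint:
  C1: 6 − 3 = 3  (slack)
  C2: 14 − 14 = 0  (binding)
  C3: 26 − 26 = 0  (binding)
  C4: 25 − 23 = 2  (slack)

Optimal: x1 = 3, x2 = 14
Binding: C2, C3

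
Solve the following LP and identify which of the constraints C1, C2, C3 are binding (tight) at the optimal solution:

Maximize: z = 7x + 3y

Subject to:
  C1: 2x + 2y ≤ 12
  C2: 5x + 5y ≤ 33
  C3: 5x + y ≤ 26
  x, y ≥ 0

At x = 5, y = 1, compute slack b - a·x for each constraint:
  C1: 12 − 12 = 0  (binding)
  C2: 33 − 30 = 3  (slack)
  C3: 26 − 26 = 0  (binding)

Optimal: x = 5, y = 1
Binding: C1, C3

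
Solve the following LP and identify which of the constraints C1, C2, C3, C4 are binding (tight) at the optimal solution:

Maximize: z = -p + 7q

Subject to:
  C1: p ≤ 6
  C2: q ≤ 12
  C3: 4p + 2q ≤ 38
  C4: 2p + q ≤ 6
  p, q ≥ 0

At p = 0, q = 6, compute slack b - a·x for each constraint:
  C1: 6 − 0 = 6  (slack)
  C2: 12 − 6 = 6  (slack)
  C3: 38 − 12 = 26  (slack)
  C4: 6 − 6 = 0  (binding)

Optimal: p = 0, q = 6
Binding: C4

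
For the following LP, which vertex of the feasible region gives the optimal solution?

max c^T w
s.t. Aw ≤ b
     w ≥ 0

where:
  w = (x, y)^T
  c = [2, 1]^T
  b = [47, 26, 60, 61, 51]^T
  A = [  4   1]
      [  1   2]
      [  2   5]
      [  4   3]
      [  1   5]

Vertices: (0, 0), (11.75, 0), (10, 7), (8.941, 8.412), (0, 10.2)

Evaluate the objective at each vertex of the feasible region:
  z(0, 0) = 0
  z(11.75, 0) = 23.5
  z(10, 7) = 27  ←
  z(8.941, 8.412) = 26.29
  z(0, 10.2) = 10.2
The maximum is at x = 10, y = 7.

(10, 7)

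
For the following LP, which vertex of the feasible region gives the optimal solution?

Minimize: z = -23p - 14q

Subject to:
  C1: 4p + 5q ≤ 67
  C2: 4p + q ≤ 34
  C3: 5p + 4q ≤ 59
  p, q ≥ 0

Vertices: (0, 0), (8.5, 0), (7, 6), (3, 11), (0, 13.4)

Evaluate the objective at each vertex of the feasible region:
  z(0, 0) = 0
  z(8.5, 0) = -195.5
  z(7, 6) = -245  ←
  z(3, 11) = -223
  z(0, 13.4) = -187.6
The minimum is at p = 7, q = 6.

(7, 6)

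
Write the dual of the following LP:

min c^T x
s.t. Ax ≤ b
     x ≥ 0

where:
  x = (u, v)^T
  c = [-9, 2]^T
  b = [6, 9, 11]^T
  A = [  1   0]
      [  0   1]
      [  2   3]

Primal min cᵀx s.t. Ax ≤ b, x ≥ 0  →  Dual max −bᵀy s.t. Aᵀy ≥ −c, y ≥ 0.

Maximize: z = -6y1 - 9y2 - 11y3

Subject to:
  y1 + 2y3 ≥ 9
  y2 + 3y3 ≥ -2
  y1, y2, y3 ≥ 0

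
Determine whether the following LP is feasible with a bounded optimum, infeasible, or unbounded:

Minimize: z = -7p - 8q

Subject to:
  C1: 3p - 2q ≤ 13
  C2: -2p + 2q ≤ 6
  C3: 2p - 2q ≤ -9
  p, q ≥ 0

Infeasible (no feasible solution exists)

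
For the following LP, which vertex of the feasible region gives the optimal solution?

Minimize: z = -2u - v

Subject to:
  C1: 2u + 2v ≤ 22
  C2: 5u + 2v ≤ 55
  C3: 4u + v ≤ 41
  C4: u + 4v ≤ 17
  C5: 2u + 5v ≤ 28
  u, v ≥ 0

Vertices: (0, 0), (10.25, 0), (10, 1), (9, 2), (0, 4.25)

Evaluate the objective at each vertex of the feasible region:
  z(0, 0) = 0
  z(10.25, 0) = -20.5
  z(10, 1) = -21  ←
  z(9, 2) = -20
  z(0, 4.25) = -4.25
The minimum is at u = 10, v = 1.

(10, 1)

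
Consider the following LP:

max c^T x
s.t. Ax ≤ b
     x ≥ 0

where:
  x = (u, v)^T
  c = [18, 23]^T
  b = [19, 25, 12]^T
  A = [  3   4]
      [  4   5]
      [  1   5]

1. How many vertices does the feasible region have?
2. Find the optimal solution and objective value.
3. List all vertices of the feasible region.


1. 5
2. u = 5, v = 1, z = 113
3. (0, 0), (6.25, 0), (5, 1), (4.273, 1.545), (0, 2.4)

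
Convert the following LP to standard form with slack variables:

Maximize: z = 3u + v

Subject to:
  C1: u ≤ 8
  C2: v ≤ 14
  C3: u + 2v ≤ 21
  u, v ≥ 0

max z = 3u + v

s.t.
  u + s1 = 8
  v + s2 = 14
  u + 2v + s3 = 21
  u, v, s1, s2, s3 ≥ 0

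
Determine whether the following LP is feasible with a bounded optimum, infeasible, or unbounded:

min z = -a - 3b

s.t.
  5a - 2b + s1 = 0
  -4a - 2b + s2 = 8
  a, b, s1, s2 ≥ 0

Unbounded (objective can decrease without bound)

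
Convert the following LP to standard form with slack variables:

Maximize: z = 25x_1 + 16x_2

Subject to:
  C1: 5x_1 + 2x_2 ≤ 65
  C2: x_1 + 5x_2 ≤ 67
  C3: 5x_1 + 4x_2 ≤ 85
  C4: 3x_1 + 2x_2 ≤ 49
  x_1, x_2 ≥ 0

max z = 25x_1 + 16x_2

s.t.
  5x_1 + 2x_2 + s1 = 65
  x_1 + 5x_2 + s2 = 67
  5x_1 + 4x_2 + s3 = 85
  3x_1 + 2x_2 + s4 = 49
  x_1, x_2, s1, s2, s3, s4 ≥ 0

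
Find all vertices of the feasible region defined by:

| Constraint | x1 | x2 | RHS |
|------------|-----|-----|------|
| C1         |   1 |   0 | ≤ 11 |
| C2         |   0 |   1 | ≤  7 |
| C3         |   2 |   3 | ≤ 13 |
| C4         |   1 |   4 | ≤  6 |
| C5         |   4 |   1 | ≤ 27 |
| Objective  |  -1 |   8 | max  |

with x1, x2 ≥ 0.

(0, 0), (6, 0), (0, 1.5)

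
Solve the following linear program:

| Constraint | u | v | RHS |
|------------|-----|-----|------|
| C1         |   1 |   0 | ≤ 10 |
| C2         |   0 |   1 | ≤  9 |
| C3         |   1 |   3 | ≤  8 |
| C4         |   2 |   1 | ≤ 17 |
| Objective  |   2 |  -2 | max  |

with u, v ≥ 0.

Evaluate the objective at each vertex of the feasible region:
  z(0, 0) = 0
  z(8, 0) = 16  ←
  z(0, 2.667) = -5.333
The maximum is at u = 8, v = 0.

u = 8, v = 0, z = 16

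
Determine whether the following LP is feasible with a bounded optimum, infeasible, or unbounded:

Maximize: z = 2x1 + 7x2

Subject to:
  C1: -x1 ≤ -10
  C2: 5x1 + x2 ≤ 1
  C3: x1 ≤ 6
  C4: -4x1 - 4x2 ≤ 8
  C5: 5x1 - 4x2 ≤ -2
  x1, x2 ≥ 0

Infeasible (no feasible solution exists)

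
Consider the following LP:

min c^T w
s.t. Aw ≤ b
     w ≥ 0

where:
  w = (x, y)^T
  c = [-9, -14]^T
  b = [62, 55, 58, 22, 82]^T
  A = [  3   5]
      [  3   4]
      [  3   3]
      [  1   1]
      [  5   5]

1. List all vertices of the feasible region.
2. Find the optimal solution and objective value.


1. (0, 0), (16.4, 0), (10.6, 5.8), (9, 7), (0, 12.4)
2. x = 9, y = 7, z = -179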